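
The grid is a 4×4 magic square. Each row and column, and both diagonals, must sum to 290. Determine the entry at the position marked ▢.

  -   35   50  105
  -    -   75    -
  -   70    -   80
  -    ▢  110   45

95

From row 1, 290 − (35 + 50 + 105) gives (1,1) = 100.
Column 3 must total 290; the given cells sum to 235, so (3,3) = 55.
Using column 4: 105 + 80 + 45 + ? → (2,4) = 290 − 230 = 60.
From main diagonal, 290 − (100 + 55 + 45) gives (2,2) = 90.
Anti-diagonal must total 290; the given cells sum to 250, so (4,1) = 40.
From row 2, 290 − (90 + 75 + 60) gives (2,1) = 65.
Row 3 needs 290; the known cells sum to 205, so (3,1) = 85.
Row 4 must total 290; the given cells sum to 195, so (4,2) = 95.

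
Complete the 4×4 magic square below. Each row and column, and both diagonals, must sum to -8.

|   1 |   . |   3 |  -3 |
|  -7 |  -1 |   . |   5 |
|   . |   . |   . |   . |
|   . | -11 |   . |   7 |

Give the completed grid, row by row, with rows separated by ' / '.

Row 1 needs -8; the known cells sum to 1, so (1,2) = -9.
From row 2, -8 − (-7 + (-1) + 5) gives (2,3) = -5.
Using column 2: -9 + (-1) + (-11) + ? → (3,2) = -8 − (-21) = 13.
Column 4: -3 + 5 + 7 + ? = -8, so (3,4) = -17.
Main diagonal needs -8; the known cells sum to 7, so (3,3) = -15.
Using anti-diagonal: -3 + (-5) + 13 + ? → (4,1) = -8 − 5 = -13.
Using row 3: 13 + (-15) + (-17) + ? → (3,1) = -8 − (-19) = 11.
Row 4 must total -8; the given cells sum to -17, so (4,3) = 9.

1 -9 3 -3 / -7 -1 -5 5 / 11 13 -15 -17 / -13 -11 9 7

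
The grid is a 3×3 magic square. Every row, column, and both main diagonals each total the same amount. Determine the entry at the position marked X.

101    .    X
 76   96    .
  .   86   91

Main diagonal is complete and sums to 288; that is the magic constant.
Row 2: 76 + 96 + ? = 288, so (2,3) = 116.
Row 3: 86 + 91 + ? = 288, so (3,1) = 111.
Column 2: 96 + 86 + ? = 288, so (1,2) = 106.
Column 3: 116 + 91 + ? = 288, so (1,3) = 81.

81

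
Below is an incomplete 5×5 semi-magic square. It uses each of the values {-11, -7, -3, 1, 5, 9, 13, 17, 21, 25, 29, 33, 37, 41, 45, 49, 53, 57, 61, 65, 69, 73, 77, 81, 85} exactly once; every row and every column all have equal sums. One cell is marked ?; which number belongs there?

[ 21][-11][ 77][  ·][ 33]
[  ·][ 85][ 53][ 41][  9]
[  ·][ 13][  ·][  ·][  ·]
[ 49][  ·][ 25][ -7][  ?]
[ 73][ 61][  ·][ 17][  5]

The 25 entries sum to 925, so each line sums to 925/5 = 185.
Row 1 must total 185; the given cells sum to 120, so (1,4) = 65.
The remaining cell in row 2 is (2,1) = 185 − 188 = -3.
The remaining cell in row 5 is (5,3) = 185 − 156 = 29.
Column 1: 21 + (-3) + 49 + 73 + ? = 185, so (3,1) = 45.
Column 2 needs 185; the known cells sum to 148, so (4,2) = 37.
The remaining cell in column 3 is (3,3) = 185 − 184 = 1.
Column 4: 65 + 41 + (-7) + 17 + ? = 185, so (3,4) = 69.
Using row 3: 45 + 13 + 1 + 69 + ? → (3,5) = 185 − 128 = 57.
From row 4, 185 − (49 + 37 + 25 + (-7)) gives (4,5) = 81.

81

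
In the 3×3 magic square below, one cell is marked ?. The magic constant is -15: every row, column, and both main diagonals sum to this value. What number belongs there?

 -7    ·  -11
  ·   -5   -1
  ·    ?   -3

From row 1, -15 − (-7 + (-11)) gives (1,2) = 3.
Row 2: -5 + (-1) + ? = -15, so (2,1) = -9.
Column 1: -7 + (-9) + ? = -15, so (3,1) = 1.
Using column 2: 3 + (-5) + ? → (3,2) = -15 − (-2) = -13.

-13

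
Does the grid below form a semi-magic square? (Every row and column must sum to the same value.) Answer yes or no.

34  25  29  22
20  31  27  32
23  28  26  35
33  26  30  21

Row 1: 34 + 25 + 29 + 22 = 110.
Row 2: 20 + 31 + 27 + 32 = 110.
Row 3: 23 + 28 + 26 + 35 = 112.
Row 4: 33 + 26 + 30 + 21 = 110.
Column 1: 34 + 20 + 23 + 33 = 110.
Column 2: 25 + 31 + 28 + 26 = 110.
Column 3: 29 + 27 + 26 + 30 = 112.
Column 4: 22 + 32 + 35 + 21 = 110.

No — row 3 sums to 112 but column 4 sums to 110.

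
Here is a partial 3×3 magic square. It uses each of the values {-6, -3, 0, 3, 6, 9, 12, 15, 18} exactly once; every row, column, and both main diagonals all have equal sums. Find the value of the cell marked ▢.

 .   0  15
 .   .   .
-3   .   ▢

The 9 entries sum to 54, so each line sums to 54/3 = 18.
From row 1, 18 − (0 + 15) gives (1,1) = 3.
From column 1, 18 − (3 + (-3)) gives (2,1) = 18.
Anti-diagonal needs 18; the known cells sum to 12, so (2,2) = 6.
Row 2: 18 + 6 + ? = 18, so (2,3) = -6.
Column 2: 0 + 6 + ? = 18, so (3,2) = 12.
The remaining cell in column 3 is (3,3) = 18 − 9 = 9.

9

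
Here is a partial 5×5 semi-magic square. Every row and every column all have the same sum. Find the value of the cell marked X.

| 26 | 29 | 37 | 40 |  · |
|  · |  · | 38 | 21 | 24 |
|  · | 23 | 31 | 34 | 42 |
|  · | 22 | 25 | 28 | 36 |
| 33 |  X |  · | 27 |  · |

41

Column 4 is complete and sums to 150; that is the magic constant.
Row 1 needs 150; the known cells sum to 132, so (1,5) = 18.
Row 3 must total 150; the given cells sum to 130, so (3,1) = 20.
From row 4, 150 − (22 + 25 + 28 + 36) gives (4,1) = 39.
From column 1, 150 − (26 + 20 + 39 + 33) gives (2,1) = 32.
Column 3 must total 150; the given cells sum to 131, so (5,3) = 19.
Column 5 needs 150; the known cells sum to 120, so (5,5) = 30.
Row 2 needs 150; the known cells sum to 115, so (2,2) = 35.
Row 5 must total 150; the given cells sum to 109, so (5,2) = 41.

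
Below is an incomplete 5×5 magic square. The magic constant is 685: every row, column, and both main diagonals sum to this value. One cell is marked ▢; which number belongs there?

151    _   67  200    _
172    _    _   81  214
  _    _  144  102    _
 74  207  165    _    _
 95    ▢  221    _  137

Column 1 must total 685; the given cells sum to 492, so (3,1) = 193.
Column 3 must total 685; the given cells sum to 597, so (2,3) = 88.
The remaining cell in anti-diagonal is (1,5) = 685 − 527 = 158.
Row 1: 151 + 67 + 200 + 158 + ? = 685, so (1,2) = 109.
The remaining cell in row 2 is (2,2) = 685 − 555 = 130.
Main diagonal: 151 + 130 + 144 + 137 + ? = 685, so (4,4) = 123.
Row 4 needs 685; the known cells sum to 569, so (4,5) = 116.
The remaining cell in column 4 is (5,4) = 685 − 506 = 179.
From column 5, 685 − (158 + 214 + 116 + 137) gives (3,5) = 60.
Row 3 needs 685; the known cells sum to 499, so (3,2) = 186.
From row 5, 685 − (95 + 221 + 179 + 137) gives (5,2) = 53.

53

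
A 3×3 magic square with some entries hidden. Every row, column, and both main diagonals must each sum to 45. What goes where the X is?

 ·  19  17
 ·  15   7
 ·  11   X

Row 1 needs 45; the known cells sum to 36, so (1,1) = 9.
The remaining cell in row 2 is (2,1) = 45 − 22 = 23.
Column 1 must total 45; the given cells sum to 32, so (3,1) = 13.
Column 3: 17 + 7 + ? = 45, so (3,3) = 21.

21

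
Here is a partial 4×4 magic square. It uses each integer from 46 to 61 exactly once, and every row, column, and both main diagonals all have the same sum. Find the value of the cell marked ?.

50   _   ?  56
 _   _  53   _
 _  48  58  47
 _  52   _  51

49

The entries are 46 through 61, which sum to 856, so each line sums to 856/4 = 214.
Using row 3: 48 + 58 + 47 + ? → (3,1) = 214 − 153 = 61.
Column 4 must total 214; the given cells sum to 154, so (2,4) = 60.
Main diagonal: 50 + 58 + 51 + ? = 214, so (2,2) = 55.
Anti-diagonal must total 214; the given cells sum to 157, so (4,1) = 57.
The remaining cell in row 2 is (2,1) = 214 − 168 = 46.
Row 4 must total 214; the given cells sum to 160, so (4,3) = 54.
The remaining cell in column 2 is (1,2) = 214 − 155 = 59.
Column 3 must total 214; the given cells sum to 165, so (1,3) = 49.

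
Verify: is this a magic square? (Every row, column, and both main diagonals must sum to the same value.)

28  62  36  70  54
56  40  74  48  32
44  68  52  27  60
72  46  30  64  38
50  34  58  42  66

Row 1: 28 + 62 + 36 + 70 + 54 = 250.
Row 2: 56 + 40 + 74 + 48 + 32 = 250.
Row 3: 44 + 68 + 52 + 27 + 60 = 251.
Row 4: 72 + 46 + 30 + 64 + 38 = 250.
Row 5: 50 + 34 + 58 + 42 + 66 = 250.
Column 1: 28 + 56 + 44 + 72 + 50 = 250.
Column 2: 62 + 40 + 68 + 46 + 34 = 250.
Column 3: 36 + 74 + 52 + 30 + 58 = 250.
Column 4: 70 + 48 + 27 + 64 + 42 = 251.
Column 5: 54 + 32 + 60 + 38 + 66 = 250.
Main diagonal: 28 + 40 + 52 + 64 + 66 = 250.
Anti-diagonal: 54 + 48 + 52 + 46 + 50 = 250.

No — column 4 sums to 251 but column 2 sums to 250.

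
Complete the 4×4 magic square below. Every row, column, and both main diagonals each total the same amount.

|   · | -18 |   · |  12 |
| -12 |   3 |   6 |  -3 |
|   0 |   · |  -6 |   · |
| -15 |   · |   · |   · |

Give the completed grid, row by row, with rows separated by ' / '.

21 -18 -21 12 / -12 3 6 -3 / 0 -9 -6 9 / -15 18 15 -24

Row 2 is already complete: -12 + 3 + 6 + -3 = -6, so that is the magic constant.
Column 1 needs -6; the known cells sum to -27, so (1,1) = 21.
Main diagonal: 21 + 3 + (-6) + ? = -6, so (4,4) = -24.
Using anti-diagonal: 12 + 6 + (-15) + ? → (3,2) = -6 − 3 = -9.
Row 1 must total -6; the given cells sum to 15, so (1,3) = -21.
Row 3 needs -6; the known cells sum to -15, so (3,4) = 9.
The remaining cell in column 2 is (4,2) = -6 − (-24) = 18.
The remaining cell in column 3 is (4,3) = -6 − (-21) = 15.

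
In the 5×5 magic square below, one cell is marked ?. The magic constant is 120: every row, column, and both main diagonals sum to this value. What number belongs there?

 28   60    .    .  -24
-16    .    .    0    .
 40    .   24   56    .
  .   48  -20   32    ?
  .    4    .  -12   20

Column 4 must total 120; the given cells sum to 76, so (1,4) = 44.
Using main diagonal: 28 + 24 + 32 + 20 + ? → (2,2) = 120 − 104 = 16.
The remaining cell in anti-diagonal is (5,1) = 120 − 48 = 72.
Row 1: 28 + 60 + 44 + (-24) + ? = 120, so (1,3) = 12.
From row 5, 120 − (72 + 4 + (-12) + 20) gives (5,3) = 36.
The remaining cell in column 1 is (4,1) = 120 − 124 = -4.
The remaining cell in column 2 is (3,2) = 120 − 128 = -8.
Using column 3: 12 + 24 + (-20) + 36 + ? → (2,3) = 120 − 52 = 68.
From row 2, 120 − (-16 + 16 + 68 + 0) gives (2,5) = 52.
Row 3: 40 + (-8) + 24 + 56 + ? = 120, so (3,5) = 8.
Using row 4: -4 + 48 + (-20) + 32 + ? → (4,5) = 120 − 56 = 64.

64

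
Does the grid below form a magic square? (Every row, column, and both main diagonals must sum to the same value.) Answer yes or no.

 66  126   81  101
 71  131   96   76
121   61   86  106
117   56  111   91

Row 1: 66 + 126 + 81 + 101 = 374.
Row 2: 71 + 131 + 96 + 76 = 374.
Row 3: 121 + 61 + 86 + 106 = 374.
Row 4: 117 + 56 + 111 + 91 = 375.
Column 1: 66 + 71 + 121 + 117 = 375.
Column 2: 126 + 131 + 61 + 56 = 374.
Column 3: 81 + 96 + 86 + 111 = 374.
Column 4: 101 + 76 + 106 + 91 = 374.
Main diagonal: 66 + 131 + 86 + 91 = 374.
Anti-diagonal: 101 + 96 + 61 + 117 = 375.

No — main diagonal sums to 374 but row 4 sums to 375.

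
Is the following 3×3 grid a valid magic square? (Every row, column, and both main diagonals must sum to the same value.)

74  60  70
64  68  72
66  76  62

Row 1: 74 + 60 + 70 = 204.
Row 2: 64 + 68 + 72 = 204.
Row 3: 66 + 76 + 62 = 204.
Column 1: 74 + 64 + 66 = 204.
Column 2: 60 + 68 + 76 = 204.
Column 3: 70 + 72 + 62 = 204.
Main diagonal: 74 + 68 + 62 = 204.
Anti-diagonal: 70 + 68 + 66 = 204.
All lines sum to 204.

Yes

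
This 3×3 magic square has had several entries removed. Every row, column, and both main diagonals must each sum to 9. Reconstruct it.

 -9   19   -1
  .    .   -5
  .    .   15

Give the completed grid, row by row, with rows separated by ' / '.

From main diagonal, 9 − (-9 + 15) gives (2,2) = 3.
Anti-diagonal needs 9; the known cells sum to 2, so (3,1) = 7.
Row 2: 3 + (-5) + ? = 9, so (2,1) = 11.
The remaining cell in row 3 is (3,2) = 9 − 22 = -13.

-9 19 -1 / 11 3 -5 / 7 -13 15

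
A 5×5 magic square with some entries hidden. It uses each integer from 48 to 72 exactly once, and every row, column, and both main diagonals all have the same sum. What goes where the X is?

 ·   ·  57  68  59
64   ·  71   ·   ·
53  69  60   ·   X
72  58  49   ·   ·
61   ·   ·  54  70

67

The entries are 48 through 72, which sum to 1500, so each line sums to 1500/5 = 300.
The remaining cell in column 1 is (1,1) = 300 − 250 = 50.
From column 3, 300 − (57 + 71 + 60 + 49) gives (5,3) = 63.
From anti-diagonal, 300 − (59 + 60 + 58 + 61) gives (2,4) = 62.
Using row 1: 50 + 57 + 68 + 59 + ? → (1,2) = 300 − 234 = 66.
Row 5: 61 + 63 + 54 + 70 + ? = 300, so (5,2) = 52.
From column 2, 300 − (66 + 69 + 58 + 52) gives (2,2) = 55.
Main diagonal must total 300; the given cells sum to 235, so (4,4) = 65.
Using row 2: 64 + 55 + 71 + 62 + ? → (2,5) = 300 − 252 = 48.
Row 4: 72 + 58 + 49 + 65 + ? = 300, so (4,5) = 56.
From column 4, 300 − (68 + 62 + 65 + 54) gives (3,4) = 51.
Column 5 needs 300; the known cells sum to 233, so (3,5) = 67.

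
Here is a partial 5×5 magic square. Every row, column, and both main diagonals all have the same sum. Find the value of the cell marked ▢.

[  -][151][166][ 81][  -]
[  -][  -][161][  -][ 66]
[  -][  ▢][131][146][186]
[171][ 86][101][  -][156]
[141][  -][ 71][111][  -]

Column 3 is complete and sums to 630; that is the magic constant.
Row 4 must total 630; the given cells sum to 514, so (4,4) = 116.
The remaining cell in column 4 is (2,4) = 630 − 454 = 176.
Anti-diagonal must total 630; the given cells sum to 534, so (1,5) = 96.
The remaining cell in row 1 is (1,1) = 630 − 494 = 136.
Column 5 needs 630; the known cells sum to 504, so (5,5) = 126.
Main diagonal must total 630; the given cells sum to 509, so (2,2) = 121.
The remaining cell in row 2 is (2,1) = 630 − 524 = 106.
Using row 5: 141 + 71 + 111 + 126 + ? → (5,2) = 630 − 449 = 181.
From column 1, 630 − (136 + 106 + 171 + 141) gives (3,1) = 76.
Column 2: 151 + 121 + 86 + 181 + ? = 630, so (3,2) = 91.

91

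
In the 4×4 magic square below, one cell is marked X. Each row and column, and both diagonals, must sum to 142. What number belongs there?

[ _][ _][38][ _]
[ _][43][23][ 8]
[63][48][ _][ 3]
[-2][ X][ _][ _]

Using row 2: 43 + 23 + 8 + ? → (2,1) = 142 − 74 = 68.
Row 3: 63 + 48 + 3 + ? = 142, so (3,3) = 28.
From column 1, 142 − (68 + 63 + (-2)) gives (1,1) = 13.
Column 3 must total 142; the given cells sum to 89, so (4,3) = 53.
The remaining cell in main diagonal is (4,4) = 142 − 84 = 58.
Using anti-diagonal: 23 + 48 + (-2) + ? → (1,4) = 142 − 69 = 73.
Row 1: 13 + 38 + 73 + ? = 142, so (1,2) = 18.
Row 4 needs 142; the known cells sum to 109, so (4,2) = 33.

33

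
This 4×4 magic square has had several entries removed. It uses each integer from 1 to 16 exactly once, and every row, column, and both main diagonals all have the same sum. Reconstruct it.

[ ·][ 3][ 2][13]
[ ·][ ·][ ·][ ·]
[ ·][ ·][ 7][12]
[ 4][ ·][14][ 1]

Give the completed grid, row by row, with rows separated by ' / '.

The entries are 1 through 16, which sum to 136, so each line sums to 136/4 = 34.
Using row 1: 3 + 2 + 13 + ? → (1,1) = 34 − 18 = 16.
Row 4 needs 34; the known cells sum to 19, so (4,2) = 15.
Column 3: 2 + 7 + 14 + ? = 34, so (2,3) = 11.
The remaining cell in column 4 is (2,4) = 34 − 26 = 8.
Main diagonal: 16 + 7 + 1 + ? = 34, so (2,2) = 10.
Anti-diagonal must total 34; the given cells sum to 28, so (3,2) = 6.
Using row 2: 10 + 11 + 8 + ? → (2,1) = 34 − 29 = 5.
Row 3: 6 + 7 + 12 + ? = 34, so (3,1) = 9.

16 3 2 13 / 5 10 11 8 / 9 6 7 12 / 4 15 14 1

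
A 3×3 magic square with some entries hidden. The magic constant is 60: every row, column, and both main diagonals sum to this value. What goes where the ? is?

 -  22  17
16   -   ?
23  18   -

24

Row 1: 22 + 17 + ? = 60, so (1,1) = 21.
Using row 3: 23 + 18 + ? → (3,3) = 60 − 41 = 19.
Using column 2: 22 + 18 + ? → (2,2) = 60 − 40 = 20.
Column 3 needs 60; the known cells sum to 36, so (2,3) = 24.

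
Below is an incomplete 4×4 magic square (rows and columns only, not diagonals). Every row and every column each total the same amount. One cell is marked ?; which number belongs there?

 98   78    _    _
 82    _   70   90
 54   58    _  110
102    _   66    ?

Column 1 is complete and sums to 336; that is the magic constant.
The remaining cell in row 2 is (2,2) = 336 − 242 = 94.
From row 3, 336 − (54 + 58 + 110) gives (3,3) = 114.
Column 2 needs 336; the known cells sum to 230, so (4,2) = 106.
Using column 3: 70 + 114 + 66 + ? → (1,3) = 336 − 250 = 86.
Using row 1: 98 + 78 + 86 + ? → (1,4) = 336 − 262 = 74.
Row 4 must total 336; the given cells sum to 274, so (4,4) = 62.

62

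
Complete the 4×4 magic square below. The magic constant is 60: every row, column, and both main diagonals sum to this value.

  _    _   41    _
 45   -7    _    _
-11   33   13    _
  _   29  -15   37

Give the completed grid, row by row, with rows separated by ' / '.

Row 3 must total 60; the given cells sum to 35, so (3,4) = 25.
Row 4 must total 60; the given cells sum to 51, so (4,1) = 9.
Column 1 needs 60; the known cells sum to 43, so (1,1) = 17.
Using column 2: -7 + 33 + 29 + ? → (1,2) = 60 − 55 = 5.
Column 3 needs 60; the known cells sum to 39, so (2,3) = 21.
The remaining cell in anti-diagonal is (1,4) = 60 − 63 = -3.
The remaining cell in row 2 is (2,4) = 60 − 59 = 1.

17 5 41 -3 / 45 -7 21 1 / -11 33 13 25 / 9 29 -15 37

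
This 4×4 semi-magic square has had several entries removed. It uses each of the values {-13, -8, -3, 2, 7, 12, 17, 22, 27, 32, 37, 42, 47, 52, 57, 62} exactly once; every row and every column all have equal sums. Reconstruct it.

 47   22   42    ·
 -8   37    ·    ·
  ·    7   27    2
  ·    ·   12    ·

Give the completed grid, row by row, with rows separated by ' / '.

47 22 42 -13 / -8 37 17 52 / 62 7 27 2 / -3 32 12 57

The 16 entries sum to 392, so each line sums to 392/4 = 98.
Row 1: 47 + 22 + 42 + ? = 98, so (1,4) = -13.
Row 3 must total 98; the given cells sum to 36, so (3,1) = 62.
Column 1 needs 98; the known cells sum to 101, so (4,1) = -3.
Using column 2: 22 + 37 + 7 + ? → (4,2) = 98 − 66 = 32.
Column 3 needs 98; the known cells sum to 81, so (2,3) = 17.
Using row 2: -8 + 37 + 17 + ? → (2,4) = 98 − 46 = 52.
The remaining cell in row 4 is (4,4) = 98 − 41 = 57.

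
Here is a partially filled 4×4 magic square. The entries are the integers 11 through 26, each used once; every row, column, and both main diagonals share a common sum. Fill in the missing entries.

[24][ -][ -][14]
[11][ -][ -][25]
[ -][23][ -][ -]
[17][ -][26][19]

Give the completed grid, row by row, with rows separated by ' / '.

The entries are 11 through 26, which sum to 296, so each line sums to 296/4 = 74.
The remaining cell in row 4 is (4,2) = 74 − 62 = 12.
From column 1, 74 − (24 + 11 + 17) gives (3,1) = 22.
The remaining cell in column 4 is (3,4) = 74 − 58 = 16.
From anti-diagonal, 74 − (14 + 23 + 17) gives (2,3) = 20.
From row 2, 74 − (11 + 20 + 25) gives (2,2) = 18.
Row 3 must total 74; the given cells sum to 61, so (3,3) = 13.
The remaining cell in column 2 is (1,2) = 74 − 53 = 21.
From column 3, 74 − (20 + 13 + 26) gives (1,3) = 15.

24 21 15 14 / 11 18 20 25 / 22 23 13 16 / 17 12 26 19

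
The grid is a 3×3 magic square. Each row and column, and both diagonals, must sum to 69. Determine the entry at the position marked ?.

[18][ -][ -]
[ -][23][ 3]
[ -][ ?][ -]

Using row 2: 23 + 3 + ? → (2,1) = 69 − 26 = 43.
Column 1 must total 69; the given cells sum to 61, so (3,1) = 8.
From main diagonal, 69 − (18 + 23) gives (3,3) = 28.
Using anti-diagonal: 23 + 8 + ? → (1,3) = 69 − 31 = 38.
From row 1, 69 − (18 + 38) gives (1,2) = 13.
The remaining cell in row 3 is (3,2) = 69 − 36 = 33.

33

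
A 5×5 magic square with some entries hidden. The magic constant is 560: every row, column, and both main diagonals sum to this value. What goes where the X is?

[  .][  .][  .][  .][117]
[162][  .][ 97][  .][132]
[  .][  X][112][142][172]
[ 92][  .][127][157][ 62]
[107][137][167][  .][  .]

82

Row 4: 92 + 127 + 157 + 62 + ? = 560, so (4,2) = 122.
Column 3 must total 560; the given cells sum to 503, so (1,3) = 57.
The remaining cell in column 5 is (5,5) = 560 − 483 = 77.
Anti-diagonal: 117 + 112 + 122 + 107 + ? = 560, so (2,4) = 102.
Row 2 needs 560; the known cells sum to 493, so (2,2) = 67.
The remaining cell in row 5 is (5,4) = 560 − 488 = 72.
Column 4 must total 560; the given cells sum to 473, so (1,4) = 87.
From main diagonal, 560 − (67 + 112 + 157 + 77) gives (1,1) = 147.
Using row 1: 147 + 57 + 87 + 117 + ? → (1,2) = 560 − 408 = 152.
From column 1, 560 − (147 + 162 + 92 + 107) gives (3,1) = 52.
The remaining cell in column 2 is (3,2) = 560 − 478 = 82.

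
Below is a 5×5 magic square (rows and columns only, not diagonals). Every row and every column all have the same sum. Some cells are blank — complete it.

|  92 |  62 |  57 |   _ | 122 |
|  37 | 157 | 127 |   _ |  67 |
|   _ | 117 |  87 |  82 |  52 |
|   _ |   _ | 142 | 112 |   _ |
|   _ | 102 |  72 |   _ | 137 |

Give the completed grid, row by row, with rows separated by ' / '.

Column 3 is already complete: 57 + 127 + 87 + 142 + 72 = 485, so that is the magic constant.
Row 1 needs 485; the known cells sum to 333, so (1,4) = 152.
Row 2: 37 + 157 + 127 + 67 + ? = 485, so (2,4) = 97.
The remaining cell in row 3 is (3,1) = 485 − 338 = 147.
Using column 2: 62 + 157 + 117 + 102 + ? → (4,2) = 485 − 438 = 47.
Using column 4: 152 + 97 + 82 + 112 + ? → (5,4) = 485 − 443 = 42.
Column 5: 122 + 67 + 52 + 137 + ? = 485, so (4,5) = 107.
Using row 4: 47 + 142 + 112 + 107 + ? → (4,1) = 485 − 408 = 77.
Row 5 must total 485; the given cells sum to 353, so (5,1) = 132.

92 62 57 152 122 / 37 157 127 97 67 / 147 117 87 82 52 / 77 47 142 112 107 / 132 102 72 42 137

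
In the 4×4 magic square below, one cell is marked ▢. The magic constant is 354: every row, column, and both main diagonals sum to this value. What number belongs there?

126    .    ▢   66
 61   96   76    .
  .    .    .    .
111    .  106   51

Row 2: 61 + 96 + 76 + ? = 354, so (2,4) = 121.
The remaining cell in row 4 is (4,2) = 354 − 268 = 86.
Column 1 must total 354; the given cells sum to 298, so (3,1) = 56.
The remaining cell in column 4 is (3,4) = 354 − 238 = 116.
From main diagonal, 354 − (126 + 96 + 51) gives (3,3) = 81.
Anti-diagonal must total 354; the given cells sum to 253, so (3,2) = 101.
Column 2 must total 354; the given cells sum to 283, so (1,2) = 71.
Using column 3: 76 + 81 + 106 + ? → (1,3) = 354 − 263 = 91.

91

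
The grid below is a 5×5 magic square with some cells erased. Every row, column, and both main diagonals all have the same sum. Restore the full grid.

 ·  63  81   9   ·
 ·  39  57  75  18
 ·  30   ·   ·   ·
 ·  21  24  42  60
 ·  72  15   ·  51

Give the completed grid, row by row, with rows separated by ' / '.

45 63 81 9 27 / 36 39 57 75 18 / 12 30 48 66 69 / 78 21 24 42 60 / 54 72 15 33 51

Column 2 is already complete: 63 + 39 + 30 + 21 + 72 = 225, so that is the magic constant.
Using row 2: 39 + 57 + 75 + 18 + ? → (2,1) = 225 − 189 = 36.
From row 4, 225 − (21 + 24 + 42 + 60) gives (4,1) = 78.
Column 3 needs 225; the known cells sum to 177, so (3,3) = 48.
From main diagonal, 225 − (39 + 48 + 42 + 51) gives (1,1) = 45.
The remaining cell in row 1 is (1,5) = 225 − 198 = 27.
Column 5: 27 + 18 + 60 + 51 + ? = 225, so (3,5) = 69.
From anti-diagonal, 225 − (27 + 75 + 48 + 21) gives (5,1) = 54.
From row 5, 225 − (54 + 72 + 15 + 51) gives (5,4) = 33.
The remaining cell in column 1 is (3,1) = 225 − 213 = 12.
Column 4 needs 225; the known cells sum to 159, so (3,4) = 66.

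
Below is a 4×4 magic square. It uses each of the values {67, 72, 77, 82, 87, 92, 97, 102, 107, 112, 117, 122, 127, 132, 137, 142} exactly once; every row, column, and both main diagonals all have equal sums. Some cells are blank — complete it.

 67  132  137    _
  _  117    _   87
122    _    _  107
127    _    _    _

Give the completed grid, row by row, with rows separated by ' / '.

The 16 entries sum to 1672, so each line sums to 1672/4 = 418.
Row 1 needs 418; the known cells sum to 336, so (1,4) = 82.
Column 1 must total 418; the given cells sum to 316, so (2,1) = 102.
From column 4, 418 − (82 + 87 + 107) gives (4,4) = 142.
Using main diagonal: 67 + 117 + 142 + ? → (3,3) = 418 − 326 = 92.
The remaining cell in row 2 is (2,3) = 418 − 306 = 112.
The remaining cell in row 3 is (3,2) = 418 − 321 = 97.
Using column 2: 132 + 117 + 97 + ? → (4,2) = 418 − 346 = 72.
Using column 3: 137 + 112 + 92 + ? → (4,3) = 418 − 341 = 77.

67 132 137 82 / 102 117 112 87 / 122 97 92 107 / 127 72 77 142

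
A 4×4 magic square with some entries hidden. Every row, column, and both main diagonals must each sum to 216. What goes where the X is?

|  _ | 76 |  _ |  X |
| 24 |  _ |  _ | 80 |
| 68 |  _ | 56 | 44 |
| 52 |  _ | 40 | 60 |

Row 3: 68 + 56 + 44 + ? = 216, so (3,2) = 48.
Row 4: 52 + 40 + 60 + ? = 216, so (4,2) = 64.
Using column 1: 24 + 68 + 52 + ? → (1,1) = 216 − 144 = 72.
The remaining cell in column 2 is (2,2) = 216 − 188 = 28.
The remaining cell in column 4 is (1,4) = 216 − 184 = 32.

32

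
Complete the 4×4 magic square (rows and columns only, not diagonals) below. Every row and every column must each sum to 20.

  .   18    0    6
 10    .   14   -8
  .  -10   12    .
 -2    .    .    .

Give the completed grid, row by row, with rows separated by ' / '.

-4 18 0 6 / 10 4 14 -8 / 16 -10 12 2 / -2 8 -6 20

Row 1: 18 + 0 + 6 + ? = 20, so (1,1) = -4.
Row 2 needs 20; the known cells sum to 16, so (2,2) = 4.
The remaining cell in column 1 is (3,1) = 20 − 4 = 16.
The remaining cell in column 2 is (4,2) = 20 − 12 = 8.
From column 3, 20 − (0 + 14 + 12) gives (4,3) = -6.
Row 3: 16 + (-10) + 12 + ? = 20, so (3,4) = 2.
Using row 4: -2 + 8 + (-6) + ? → (4,4) = 20 − 0 = 20.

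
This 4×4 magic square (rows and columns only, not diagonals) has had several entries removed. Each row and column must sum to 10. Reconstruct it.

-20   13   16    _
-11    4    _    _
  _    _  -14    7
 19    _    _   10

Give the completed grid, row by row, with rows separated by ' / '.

Row 1: -20 + 13 + 16 + ? = 10, so (1,4) = 1.
Column 1 must total 10; the given cells sum to -12, so (3,1) = 22.
From column 4, 10 − (1 + 7 + 10) gives (2,4) = -8.
Row 2 must total 10; the given cells sum to -15, so (2,3) = 25.
Row 3 must total 10; the given cells sum to 15, so (3,2) = -5.
Column 2: 13 + 4 + (-5) + ? = 10, so (4,2) = -2.
Column 3 must total 10; the given cells sum to 27, so (4,3) = -17.

-20 13 16 1 / -11 4 25 -8 / 22 -5 -14 7 / 19 -2 -17 10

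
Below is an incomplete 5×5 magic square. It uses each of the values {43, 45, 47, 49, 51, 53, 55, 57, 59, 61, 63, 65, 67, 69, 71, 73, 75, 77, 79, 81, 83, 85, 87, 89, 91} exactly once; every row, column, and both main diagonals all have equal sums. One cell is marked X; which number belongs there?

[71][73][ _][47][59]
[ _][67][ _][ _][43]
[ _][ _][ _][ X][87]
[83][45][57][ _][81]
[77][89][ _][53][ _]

The 25 entries sum to 1675, so each line sums to 1675/5 = 335.
Using row 1: 71 + 73 + 47 + 59 + ? → (1,3) = 335 − 250 = 85.
Row 4 must total 335; the given cells sum to 266, so (4,4) = 69.
Column 2: 73 + 67 + 45 + 89 + ? = 335, so (3,2) = 61.
Using column 5: 59 + 43 + 87 + 81 + ? → (5,5) = 335 − 270 = 65.
The remaining cell in main diagonal is (3,3) = 335 − 272 = 63.
From anti-diagonal, 335 − (59 + 63 + 45 + 77) gives (2,4) = 91.
Row 5 must total 335; the given cells sum to 284, so (5,3) = 51.
Column 3: 85 + 63 + 57 + 51 + ? = 335, so (2,3) = 79.
Column 4 needs 335; the known cells sum to 260, so (3,4) = 75.

75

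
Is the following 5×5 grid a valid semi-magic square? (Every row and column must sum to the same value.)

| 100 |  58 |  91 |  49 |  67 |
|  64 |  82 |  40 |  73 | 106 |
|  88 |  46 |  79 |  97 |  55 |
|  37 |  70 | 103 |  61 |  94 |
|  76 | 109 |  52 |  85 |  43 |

Yes

Row 1: 100 + 58 + 91 + 49 + 67 = 365.
Row 2: 64 + 82 + 40 + 73 + 106 = 365.
Row 3: 88 + 46 + 79 + 97 + 55 = 365.
Row 4: 37 + 70 + 103 + 61 + 94 = 365.
Row 5: 76 + 109 + 52 + 85 + 43 = 365.
Column 1: 100 + 64 + 88 + 37 + 76 = 365.
Column 2: 58 + 82 + 46 + 70 + 109 = 365.
Column 3: 91 + 40 + 79 + 103 + 52 = 365.
Column 4: 49 + 73 + 97 + 61 + 85 = 365.
Column 5: 67 + 106 + 55 + 94 + 43 = 365.
All lines sum to 365.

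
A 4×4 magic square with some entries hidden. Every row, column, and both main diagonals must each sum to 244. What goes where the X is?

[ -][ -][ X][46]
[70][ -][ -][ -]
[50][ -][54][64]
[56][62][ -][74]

From row 3, 244 − (50 + 54 + 64) gives (3,2) = 76.
From row 4, 244 − (56 + 62 + 74) gives (4,3) = 52.
Column 1 must total 244; the given cells sum to 176, so (1,1) = 68.
From column 4, 244 − (46 + 64 + 74) gives (2,4) = 60.
Main diagonal needs 244; the known cells sum to 196, so (2,2) = 48.
Anti-diagonal needs 244; the known cells sum to 178, so (2,3) = 66.
Column 2 must total 244; the given cells sum to 186, so (1,2) = 58.
Using column 3: 66 + 54 + 52 + ? → (1,3) = 244 − 172 = 72.

72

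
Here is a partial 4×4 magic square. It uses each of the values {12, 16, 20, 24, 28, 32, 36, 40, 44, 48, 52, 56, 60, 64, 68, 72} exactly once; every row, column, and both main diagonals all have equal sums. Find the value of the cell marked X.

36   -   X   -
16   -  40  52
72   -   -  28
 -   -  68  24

12

The 16 entries sum to 672, so each line sums to 672/4 = 168.
From row 2, 168 − (16 + 40 + 52) gives (2,2) = 60.
From column 1, 168 − (36 + 16 + 72) gives (4,1) = 44.
Using column 4: 52 + 28 + 24 + ? → (1,4) = 168 − 104 = 64.
Using main diagonal: 36 + 60 + 24 + ? → (3,3) = 168 − 120 = 48.
Anti-diagonal: 64 + 40 + 44 + ? = 168, so (3,2) = 20.
Using row 4: 44 + 68 + 24 + ? → (4,2) = 168 − 136 = 32.
Using column 2: 60 + 20 + 32 + ? → (1,2) = 168 − 112 = 56.
The remaining cell in column 3 is (1,3) = 168 − 156 = 12.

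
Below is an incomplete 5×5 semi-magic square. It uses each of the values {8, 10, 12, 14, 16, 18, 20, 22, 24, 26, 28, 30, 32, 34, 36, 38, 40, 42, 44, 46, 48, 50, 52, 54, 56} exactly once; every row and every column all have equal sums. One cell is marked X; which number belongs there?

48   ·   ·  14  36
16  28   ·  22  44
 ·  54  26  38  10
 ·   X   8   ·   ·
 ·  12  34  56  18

46

The 25 entries sum to 800, so each line sums to 800/5 = 160.
Using row 2: 16 + 28 + 22 + 44 + ? → (2,3) = 160 − 110 = 50.
Using row 3: 54 + 26 + 38 + 10 + ? → (3,1) = 160 − 128 = 32.
Row 5: 12 + 34 + 56 + 18 + ? = 160, so (5,1) = 40.
Using column 1: 48 + 16 + 32 + 40 + ? → (4,1) = 160 − 136 = 24.
The remaining cell in column 3 is (1,3) = 160 − 118 = 42.
Using column 4: 14 + 22 + 38 + 56 + ? → (4,4) = 160 − 130 = 30.
The remaining cell in column 5 is (4,5) = 160 − 108 = 52.
Using row 1: 48 + 42 + 14 + 36 + ? → (1,2) = 160 − 140 = 20.
The remaining cell in row 4 is (4,2) = 160 − 114 = 46.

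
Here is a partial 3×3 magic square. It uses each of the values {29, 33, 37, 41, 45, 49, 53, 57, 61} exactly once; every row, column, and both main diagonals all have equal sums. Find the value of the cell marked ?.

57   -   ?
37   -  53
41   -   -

The 9 entries sum to 405, so each line sums to 405/3 = 135.
Row 2 needs 135; the known cells sum to 90, so (2,2) = 45.
The remaining cell in main diagonal is (3,3) = 135 − 102 = 33.
Anti-diagonal must total 135; the given cells sum to 86, so (1,3) = 49.

49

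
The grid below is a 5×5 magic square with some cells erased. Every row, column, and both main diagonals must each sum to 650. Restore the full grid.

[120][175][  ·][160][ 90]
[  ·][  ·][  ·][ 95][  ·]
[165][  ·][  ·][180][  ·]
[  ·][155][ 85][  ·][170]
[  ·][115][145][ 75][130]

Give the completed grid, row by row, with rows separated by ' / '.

120 175 105 160 90 / 80 135 190 95 150 / 165 70 125 180 110 / 100 155 85 140 170 / 185 115 145 75 130

Row 1: 120 + 175 + 160 + 90 + ? = 650, so (1,3) = 105.
Row 5 needs 650; the known cells sum to 465, so (5,1) = 185.
Column 4: 160 + 95 + 180 + 75 + ? = 650, so (4,4) = 140.
Anti-diagonal needs 650; the known cells sum to 525, so (3,3) = 125.
Using row 4: 155 + 85 + 140 + 170 + ? → (4,1) = 650 − 550 = 100.
Column 1 must total 650; the given cells sum to 570, so (2,1) = 80.
From column 3, 650 − (105 + 125 + 85 + 145) gives (2,3) = 190.
Main diagonal must total 650; the given cells sum to 515, so (2,2) = 135.
From row 2, 650 − (80 + 135 + 190 + 95) gives (2,5) = 150.
Using column 2: 175 + 135 + 155 + 115 + ? → (3,2) = 650 − 580 = 70.
Column 5 must total 650; the given cells sum to 540, so (3,5) = 110.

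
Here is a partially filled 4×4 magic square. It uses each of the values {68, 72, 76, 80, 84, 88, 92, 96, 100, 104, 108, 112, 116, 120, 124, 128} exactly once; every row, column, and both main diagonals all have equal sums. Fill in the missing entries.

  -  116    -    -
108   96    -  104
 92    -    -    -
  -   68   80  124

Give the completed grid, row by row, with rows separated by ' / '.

The 16 entries sum to 1568, so each line sums to 1568/4 = 392.
Using row 2: 108 + 96 + 104 + ? → (2,3) = 392 − 308 = 84.
Using row 4: 68 + 80 + 124 + ? → (4,1) = 392 − 272 = 120.
From column 1, 392 − (108 + 92 + 120) gives (1,1) = 72.
Column 2 needs 392; the known cells sum to 280, so (3,2) = 112.
Main diagonal needs 392; the known cells sum to 292, so (3,3) = 100.
From anti-diagonal, 392 − (84 + 112 + 120) gives (1,4) = 76.
From row 1, 392 − (72 + 116 + 76) gives (1,3) = 128.
Using row 3: 92 + 112 + 100 + ? → (3,4) = 392 − 304 = 88.

72 116 128 76 / 108 96 84 104 / 92 112 100 88 / 120 68 80 124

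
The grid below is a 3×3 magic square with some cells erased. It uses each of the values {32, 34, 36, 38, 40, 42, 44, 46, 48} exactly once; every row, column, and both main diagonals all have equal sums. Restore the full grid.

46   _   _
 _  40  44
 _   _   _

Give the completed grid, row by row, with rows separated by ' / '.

The 9 entries sum to 360, so each line sums to 360/3 = 120.
The remaining cell in row 2 is (2,1) = 120 − 84 = 36.
Column 1 must total 120; the given cells sum to 82, so (3,1) = 38.
Main diagonal: 46 + 40 + ? = 120, so (3,3) = 34.
Anti-diagonal: 40 + 38 + ? = 120, so (1,3) = 42.
From row 1, 120 − (46 + 42) gives (1,2) = 32.
Row 3 must total 120; the given cells sum to 72, so (3,2) = 48.

46 32 42 / 36 40 44 / 38 48 34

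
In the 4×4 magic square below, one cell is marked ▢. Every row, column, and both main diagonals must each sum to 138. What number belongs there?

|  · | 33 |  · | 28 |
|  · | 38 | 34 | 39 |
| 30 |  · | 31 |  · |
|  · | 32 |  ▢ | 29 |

36

Row 2 must total 138; the given cells sum to 111, so (2,1) = 27.
Column 2: 33 + 38 + 32 + ? = 138, so (3,2) = 35.
From column 4, 138 − (28 + 39 + 29) gives (3,4) = 42.
Main diagonal needs 138; the known cells sum to 98, so (1,1) = 40.
Anti-diagonal must total 138; the given cells sum to 97, so (4,1) = 41.
Using row 1: 40 + 33 + 28 + ? → (1,3) = 138 − 101 = 37.
Row 4 must total 138; the given cells sum to 102, so (4,3) = 36.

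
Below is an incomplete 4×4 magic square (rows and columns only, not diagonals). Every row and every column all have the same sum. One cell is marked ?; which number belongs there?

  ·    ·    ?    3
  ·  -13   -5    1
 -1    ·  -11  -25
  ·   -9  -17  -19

-7

Column 4 is complete and sums to -40; that is the magic constant.
The remaining cell in row 2 is (2,1) = -40 − (-17) = -23.
Using row 3: -1 + (-11) + (-25) + ? → (3,2) = -40 − (-37) = -3.
Row 4: -9 + (-17) + (-19) + ? = -40, so (4,1) = 5.
From column 1, -40 − (-23 + (-1) + 5) gives (1,1) = -21.
The remaining cell in column 2 is (1,2) = -40 − (-25) = -15.
From column 3, -40 − (-5 + (-11) + (-17)) gives (1,3) = -7.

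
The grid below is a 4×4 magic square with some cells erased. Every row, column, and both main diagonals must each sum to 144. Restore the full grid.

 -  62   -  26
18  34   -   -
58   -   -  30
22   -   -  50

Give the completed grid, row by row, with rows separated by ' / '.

46 62 10 26 / 18 34 54 38 / 58 42 14 30 / 22 6 66 50

Using column 1: 18 + 58 + 22 + ? → (1,1) = 144 − 98 = 46.
Column 4: 26 + 30 + 50 + ? = 144, so (2,4) = 38.
From main diagonal, 144 − (46 + 34 + 50) gives (3,3) = 14.
The remaining cell in row 1 is (1,3) = 144 − 134 = 10.
Row 2: 18 + 34 + 38 + ? = 144, so (2,3) = 54.
Row 3 needs 144; the known cells sum to 102, so (3,2) = 42.
Column 2: 62 + 34 + 42 + ? = 144, so (4,2) = 6.
Column 3 must total 144; the given cells sum to 78, so (4,3) = 66.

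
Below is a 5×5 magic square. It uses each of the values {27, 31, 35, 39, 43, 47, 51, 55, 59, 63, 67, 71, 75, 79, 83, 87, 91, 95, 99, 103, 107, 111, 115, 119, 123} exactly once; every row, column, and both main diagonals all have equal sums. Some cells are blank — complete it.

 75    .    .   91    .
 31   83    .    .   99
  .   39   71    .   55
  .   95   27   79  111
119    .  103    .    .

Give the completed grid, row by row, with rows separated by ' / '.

The 25 entries sum to 1875, so each line sums to 1875/5 = 375.
The remaining cell in row 4 is (4,1) = 375 − 312 = 63.
The remaining cell in column 1 is (3,1) = 375 − 288 = 87.
Using main diagonal: 75 + 83 + 71 + 79 + ? → (5,5) = 375 − 308 = 67.
Row 3: 87 + 39 + 71 + 55 + ? = 375, so (3,4) = 123.
Column 5 needs 375; the known cells sum to 332, so (1,5) = 43.
From anti-diagonal, 375 − (43 + 71 + 95 + 119) gives (2,4) = 47.
The remaining cell in row 2 is (2,3) = 375 − 260 = 115.
Using column 3: 115 + 71 + 27 + 103 + ? → (1,3) = 375 − 316 = 59.
From column 4, 375 − (91 + 47 + 123 + 79) gives (5,4) = 35.
Row 1 needs 375; the known cells sum to 268, so (1,2) = 107.
From row 5, 375 − (119 + 103 + 35 + 67) gives (5,2) = 51.

75 107 59 91 43 / 31 83 115 47 99 / 87 39 71 123 55 / 63 95 27 79 111 / 119 51 103 35 67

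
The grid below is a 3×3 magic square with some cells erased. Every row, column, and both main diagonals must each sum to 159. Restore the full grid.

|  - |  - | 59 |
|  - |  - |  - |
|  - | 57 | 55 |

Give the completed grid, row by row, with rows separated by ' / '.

The remaining cell in row 3 is (3,1) = 159 − 112 = 47.
Column 3 needs 159; the known cells sum to 114, so (2,3) = 45.
Anti-diagonal: 59 + 47 + ? = 159, so (2,2) = 53.
The remaining cell in row 2 is (2,1) = 159 − 98 = 61.
Using column 1: 61 + 47 + ? → (1,1) = 159 − 108 = 51.
The remaining cell in column 2 is (1,2) = 159 − 110 = 49.

51 49 59 / 61 53 45 / 47 57 55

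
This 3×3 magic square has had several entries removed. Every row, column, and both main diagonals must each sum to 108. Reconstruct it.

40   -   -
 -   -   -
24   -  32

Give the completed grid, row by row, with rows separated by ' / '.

40 20 48 / 44 36 28 / 24 52 32

The remaining cell in row 3 is (3,2) = 108 − 56 = 52.
Using column 1: 40 + 24 + ? → (2,1) = 108 − 64 = 44.
The remaining cell in main diagonal is (2,2) = 108 − 72 = 36.
Anti-diagonal needs 108; the known cells sum to 60, so (1,3) = 48.
Using row 1: 40 + 48 + ? → (1,2) = 108 − 88 = 20.
Row 2 needs 108; the known cells sum to 80, so (2,3) = 28.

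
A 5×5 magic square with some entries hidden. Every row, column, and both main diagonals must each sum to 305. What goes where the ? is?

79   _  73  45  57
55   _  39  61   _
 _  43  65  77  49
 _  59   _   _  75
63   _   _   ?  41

69

From row 1, 305 − (79 + 73 + 45 + 57) gives (1,2) = 51.
The remaining cell in row 3 is (3,1) = 305 − 234 = 71.
Column 1 needs 305; the known cells sum to 268, so (4,1) = 37.
From column 5, 305 − (57 + 49 + 75 + 41) gives (2,5) = 83.
Using row 2: 55 + 39 + 61 + 83 + ? → (2,2) = 305 − 238 = 67.
Column 2 needs 305; the known cells sum to 220, so (5,2) = 85.
Main diagonal must total 305; the given cells sum to 252, so (4,4) = 53.
Row 4: 37 + 59 + 53 + 75 + ? = 305, so (4,3) = 81.
Using column 3: 73 + 39 + 65 + 81 + ? → (5,3) = 305 − 258 = 47.
The remaining cell in column 4 is (5,4) = 305 − 236 = 69.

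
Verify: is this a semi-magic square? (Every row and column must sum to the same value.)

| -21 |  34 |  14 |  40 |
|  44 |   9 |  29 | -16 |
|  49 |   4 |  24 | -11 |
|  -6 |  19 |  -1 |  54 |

Row 1: -21 + 34 + 14 + 40 = 67.
Row 2: 44 + 9 + 29 + (-16) = 66.
Row 3: 49 + 4 + 24 + (-11) = 66.
Row 4: -6 + 19 + (-1) + 54 = 66.
Column 1: -21 + 44 + 49 + (-6) = 66.
Column 2: 34 + 9 + 4 + 19 = 66.
Column 3: 14 + 29 + 24 + (-1) = 66.
Column 4: 40 + (-16) + (-11) + 54 = 67.

No — row 2 sums to 66 but row 1 sums to 67.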